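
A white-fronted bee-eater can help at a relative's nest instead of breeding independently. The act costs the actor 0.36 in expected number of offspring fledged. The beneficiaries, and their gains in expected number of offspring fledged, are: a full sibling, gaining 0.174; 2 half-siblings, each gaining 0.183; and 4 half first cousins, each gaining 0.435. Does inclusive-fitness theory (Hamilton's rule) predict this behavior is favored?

Hamilton's rule: the trait is favored when the sum of r·B over every recipient exceeds the actor's cost C.
r to a full sibling = 1/2 (full sibs share both parents — two paths of length 2: r = 2·(1/2)^2 = 1/2).
r to a half-sibling = 1/4 (half-sibs share one parent — one path of length 2: r = (1/2)^2 = 1/4).
r to a half first cousin = 1/16 (half first cousins share one grandparent — one path of length 4: r = (1/2)^4 = 1/16).
Summing one r·B term per recipient: 1·0.5·0.174 + 2·0.25·0.183 + 4·0.0625·0.435 = 0.28725.
0.28725 < 0.36: the indirect benefit is less than the cost.

No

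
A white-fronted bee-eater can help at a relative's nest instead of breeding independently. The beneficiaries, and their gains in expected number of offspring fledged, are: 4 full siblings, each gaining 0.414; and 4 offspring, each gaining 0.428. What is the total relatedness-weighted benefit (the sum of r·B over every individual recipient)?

r to a full sibling = 0.5 (full sibs share both parents — two paths of length 2: r = 2·(1/2)^2 = 1/2).
r to an offspring = 1/2 (one parent–offspring link: r = (1/2)^1 = 1/2).
Summing one r·B term per recipient: 4·0.5·0.414 + 4·0.5·0.428 = 1.684.

1.684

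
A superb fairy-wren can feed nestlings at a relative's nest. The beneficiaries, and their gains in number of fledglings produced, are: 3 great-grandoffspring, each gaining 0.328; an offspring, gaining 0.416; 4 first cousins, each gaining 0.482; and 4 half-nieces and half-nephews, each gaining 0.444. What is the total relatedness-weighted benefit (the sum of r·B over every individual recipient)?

0.794

r to a great-grandoffspring = 1/8 (three parent–offspring links: r = (1/2)^3 = 1/8).
r to an offspring = 0.5 (one parent–offspring link: r = (1/2)^1 = 1/2).
r to a first cousin = 0.125 (first cousins share one grandparent pair — two paths of length 4: r = 2·(1/2)^4 = 1/8).
r to a half-niece or half-nephew = 0.125 (half-aunt/uncle↔niece/nephew: one path of length 3: r = (1/2)^3 = 1/8).
Summing one r·B term per recipient: 3·0.125·0.328 + 1·0.5·0.416 + 4·0.125·0.482 + 4·0.125·0.444 = 0.794.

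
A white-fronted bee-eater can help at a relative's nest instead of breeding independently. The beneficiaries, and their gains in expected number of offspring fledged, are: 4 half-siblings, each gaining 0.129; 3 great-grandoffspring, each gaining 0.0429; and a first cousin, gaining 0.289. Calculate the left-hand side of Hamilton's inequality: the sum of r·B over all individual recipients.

r to a half-sibling = 0.25 (half-sibs share one parent — one path of length 2: r = (1/2)^2 = 1/4).
r to a great-grandoffspring = 1/8 (three parent–offspring links: r = (1/2)^3 = 1/8).
r to a first cousin = 1/8 (first cousins share one grandparent pair — two paths of length 4: r = 2·(1/2)^4 = 1/8).
Summing one r·B term per recipient: 4·0.25·0.129 + 3·0.125·0.0429 + 1·0.125·0.289 = 0.1812125.

0.1812125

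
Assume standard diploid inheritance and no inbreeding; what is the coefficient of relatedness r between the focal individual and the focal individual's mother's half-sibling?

Each parent–offspring link contributes a factor of 1/2, and independent paths through distinct common ancestors add.
Half-aunt/uncle↔niece/nephew: one path of length 3: r = (1/2)^3 = 1/8.

0.125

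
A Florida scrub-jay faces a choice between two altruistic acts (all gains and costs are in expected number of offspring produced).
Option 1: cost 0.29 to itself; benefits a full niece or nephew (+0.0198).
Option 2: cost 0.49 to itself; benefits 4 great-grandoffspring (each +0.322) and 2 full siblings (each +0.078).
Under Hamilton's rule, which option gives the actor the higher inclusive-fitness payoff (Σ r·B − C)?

Option 1: r to a full niece or nephew = 0.25.
Option 1: Σ r·B − C = (1·0.25·0.0198) − 0.29 = -0.28505.
Option 2: r to a great-grandoffspring = 0.125.
Option 2: r to a full sibling = 0.5.
Option 2: Σ r·B − C = (4·0.125·0.322 + 2·0.5·0.078) − 0.49 = -0.251.
Option 2 has the higher net inclusive-fitness payoff.

Option 2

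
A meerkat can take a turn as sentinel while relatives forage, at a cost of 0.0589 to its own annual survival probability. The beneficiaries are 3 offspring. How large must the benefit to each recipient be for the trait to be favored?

r to an offspring = 1/2 (one parent–offspring link: r = (1/2)^1 = 1/2).
Hamilton's rule with n recipients of equal r: n·r·B > C, so B > C/(n·r) = 0.0589/(3·0.5) = 0.0393.

0.0393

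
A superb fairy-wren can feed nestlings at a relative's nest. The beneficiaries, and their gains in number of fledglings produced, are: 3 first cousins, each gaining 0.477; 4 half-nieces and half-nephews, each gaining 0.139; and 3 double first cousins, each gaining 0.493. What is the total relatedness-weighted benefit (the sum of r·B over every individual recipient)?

r to a first cousin = 0.125 (first cousins share one grandparent pair — two paths of length 4: r = 2·(1/2)^4 = 1/8).
r to a half-niece or half-nephew = 1/8 (half-aunt/uncle↔niece/nephew: one path of length 3: r = (1/2)^3 = 1/8).
r to a double first cousin = 0.25 (double first cousins share both grandparent pairs — four paths of length 4: r = 4·(1/2)^4 = 1/4).
Summing one r·B term per recipient: 3·0.125·0.477 + 4·0.125·0.139 + 3·0.25·0.493 = 0.618125.

0.618125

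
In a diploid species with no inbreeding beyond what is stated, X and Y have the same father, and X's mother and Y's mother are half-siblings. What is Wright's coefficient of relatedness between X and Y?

0.3125

Wright's path rule: contributions from independent ancestry routes add.
X and Y are related in two ways: half-sibs through their shared father (r = 1/4) and half first cousins through their mothers (r = 1/16).
r = 1/4 + 1/16 = 5/16 = 0.3125.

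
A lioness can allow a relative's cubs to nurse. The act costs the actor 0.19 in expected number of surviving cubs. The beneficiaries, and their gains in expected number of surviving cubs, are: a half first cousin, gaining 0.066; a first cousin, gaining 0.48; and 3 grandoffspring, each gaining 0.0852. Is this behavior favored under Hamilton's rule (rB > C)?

Hamilton's rule: the trait is favored when the sum of r·B over every recipient exceeds the actor's cost C.
r to a half first cousin = 0.0625 (half first cousins share one grandparent — one path of length 4: r = (1/2)^4 = 1/16).
r to a first cousin = 0.125 (first cousins share one grandparent pair — two paths of length 4: r = 2·(1/2)^4 = 1/8).
r to a grandoffspring = 1/4 (two parent–offspring links: r = (1/2)^2 = 1/4).
Summing one r·B term per recipient: 1·0.0625·0.066 + 1·0.125·0.48 + 3·0.25·0.0852 = 0.128025.
0.128025 < 0.19: the indirect benefit is less than the cost.

No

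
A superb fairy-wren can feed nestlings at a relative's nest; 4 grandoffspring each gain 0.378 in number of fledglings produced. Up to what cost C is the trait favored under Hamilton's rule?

0.378

r to a grandoffspring = 0.25 (two parent–offspring links: r = (1/2)^2 = 1/4).
Hamilton's rule: n·r·B > C, so the trait is favored while C < n·r·B = 4·0.25·0.378 = 0.378.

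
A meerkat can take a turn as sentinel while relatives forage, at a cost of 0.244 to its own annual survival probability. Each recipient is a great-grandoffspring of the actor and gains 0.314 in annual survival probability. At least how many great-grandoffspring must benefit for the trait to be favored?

r to a great-grandoffspring = 1/8 (three parent–offspring links: r = (1/2)^3 = 1/8).
Hamilton's rule: n·r·B > C  ⇒  n > C/(r·B) = 0.244/(0.125·0.314) = 6.217.
The smallest integer exceeding 6.217 is 7.

7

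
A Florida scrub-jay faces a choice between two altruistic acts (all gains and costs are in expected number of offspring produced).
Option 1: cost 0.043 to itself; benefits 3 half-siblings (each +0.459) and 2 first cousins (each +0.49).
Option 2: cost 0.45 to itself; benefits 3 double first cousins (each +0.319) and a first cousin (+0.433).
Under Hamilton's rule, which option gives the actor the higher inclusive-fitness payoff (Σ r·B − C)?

Option 1

Option 1: r to a half-sibling = 0.25.
Option 1: r to a first cousin = 0.125.
Option 1: Σ r·B − C = (3·0.25·0.459 + 2·0.125·0.49) − 0.043 = 0.42375.
Option 2: r to a double first cousin = 0.25.
Option 2: r to a first cousin = 0.125.
Option 2: Σ r·B − C = (3·0.25·0.319 + 1·0.125·0.433) − 0.45 = -0.156625.
Option 1 has the higher net inclusive-fitness payoff.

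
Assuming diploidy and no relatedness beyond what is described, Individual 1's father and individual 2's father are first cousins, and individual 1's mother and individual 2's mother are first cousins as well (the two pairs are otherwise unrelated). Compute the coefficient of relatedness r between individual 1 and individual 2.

Independent pedigree routes through distinct common ancestors add.
Individual 1 and individual 2 are related in two ways: second cousins through their fathers (r = 1/32) and second cousins through their mothers (r = 1/32).
r = 1/32 + 1/32 = 1/16 = 0.0625.

0.0625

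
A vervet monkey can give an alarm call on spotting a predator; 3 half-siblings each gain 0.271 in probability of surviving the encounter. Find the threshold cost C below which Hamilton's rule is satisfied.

0.20325

r to a half-sibling = 0.25 (half-sibs share one parent — one path of length 2: r = (1/2)^2 = 1/4).
Hamilton's rule: n·r·B > C, so the trait is favored while C < n·r·B = 3·0.25·0.271 = 0.20325.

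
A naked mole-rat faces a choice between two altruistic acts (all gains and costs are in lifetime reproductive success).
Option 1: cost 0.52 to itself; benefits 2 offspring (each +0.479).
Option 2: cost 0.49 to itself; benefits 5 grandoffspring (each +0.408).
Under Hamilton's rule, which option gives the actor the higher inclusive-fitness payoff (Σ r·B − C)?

Option 2

Option 1: r to an offspring = 0.5.
Option 1: Σ r·B − C = (2·0.5·0.479) − 0.52 = -0.041.
Option 2: r to a grandoffspring = 0.25.
Option 2: Σ r·B − C = (5·0.25·0.408) − 0.49 = 0.02.
Option 2 has the higher net inclusive-fitness payoff.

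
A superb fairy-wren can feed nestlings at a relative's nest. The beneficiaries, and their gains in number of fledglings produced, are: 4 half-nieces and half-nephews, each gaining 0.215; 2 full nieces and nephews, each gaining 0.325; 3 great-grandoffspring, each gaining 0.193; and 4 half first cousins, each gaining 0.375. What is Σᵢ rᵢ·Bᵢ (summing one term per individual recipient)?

r to a half-niece or half-nephew = 0.125 (half-aunt/uncle↔niece/nephew: one path of length 3: r = (1/2)^3 = 1/8).
r to a full niece or nephew = 1/4 (full aunt/uncle↔niece/nephew: two paths of length 3 through the shared grandparent pair: r = 2·(1/2)^3 = 1/4).
r to a great-grandoffspring = 0.125 (three parent–offspring links: r = (1/2)^3 = 1/8).
r to a half first cousin = 0.0625 (half first cousins share one grandparent — one path of length 4: r = (1/2)^4 = 1/16).
Summing one r·B term per recipient: 4·0.125·0.215 + 2·0.25·0.325 + 3·0.125·0.193 + 4·0.0625·0.375 = 0.436125.

0.436125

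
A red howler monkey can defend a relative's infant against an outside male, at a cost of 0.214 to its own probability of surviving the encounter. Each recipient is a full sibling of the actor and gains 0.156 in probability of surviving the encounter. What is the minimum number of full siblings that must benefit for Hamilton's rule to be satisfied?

3

r to a full sibling = 0.5 (full sibs share both parents — two paths of length 2: r = 2·(1/2)^2 = 1/2).
Hamilton's rule: n·r·B > C  ⇒  n > C/(r·B) = 0.214/(0.5·0.156) = 2.744.
The smallest integer exceeding 2.744 is 3.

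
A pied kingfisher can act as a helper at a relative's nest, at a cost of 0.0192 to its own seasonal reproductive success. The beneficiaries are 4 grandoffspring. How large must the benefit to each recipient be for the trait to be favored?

r to a grandoffspring = 0.25 (two parent–offspring links: r = (1/2)^2 = 1/4).
Hamilton's rule with n recipients of equal r: n·r·B > C, so B > C/(n·r) = 0.0192/(4·0.25) = 0.0192.

0.0192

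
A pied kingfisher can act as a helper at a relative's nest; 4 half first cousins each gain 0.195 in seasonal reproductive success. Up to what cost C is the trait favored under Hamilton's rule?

r to a half first cousin = 1/16 (half first cousins share one grandparent — one path of length 4: r = (1/2)^4 = 1/16).
Hamilton's rule: n·r·B > C, so the trait is favored while C < n·r·B = 4·0.0625·0.195 = 0.04875.

0.04875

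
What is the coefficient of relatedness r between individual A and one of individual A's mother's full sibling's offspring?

0.125

Each parent–offspring link contributes a factor of 1/2, and independent paths through distinct common ancestors add.
First cousins share one grandparent pair — two paths of length 4: r = 2·(1/2)^4 = 1/8.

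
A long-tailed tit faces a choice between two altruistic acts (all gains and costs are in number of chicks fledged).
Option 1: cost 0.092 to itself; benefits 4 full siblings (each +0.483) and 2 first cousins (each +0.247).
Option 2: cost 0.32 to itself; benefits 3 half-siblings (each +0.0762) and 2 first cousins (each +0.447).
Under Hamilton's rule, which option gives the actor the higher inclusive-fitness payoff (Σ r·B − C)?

Option 1: r to a full sibling = 0.5.
Option 1: r to a first cousin = 0.125.
Option 1: Σ r·B − C = (4·0.5·0.483 + 2·0.125·0.247) − 0.092 = 0.93575.
Option 2: r to a half-sibling = 0.25.
Option 2: r to a first cousin = 0.125.
Option 2: Σ r·B − C = (3·0.25·0.0762 + 2·0.125·0.447) − 0.32 = -0.1511.
Option 1 has the higher net inclusive-fitness payoff.

Option 1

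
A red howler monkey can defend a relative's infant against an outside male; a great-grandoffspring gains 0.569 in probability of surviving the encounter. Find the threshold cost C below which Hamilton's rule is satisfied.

r to a great-grandoffspring = 1/8 (three parent–offspring links: r = (1/2)^3 = 1/8).
Hamilton's rule: n·r·B > C, so the trait is favored while C < n·r·B = 1·0.125·0.569 = 0.071125.

0.071125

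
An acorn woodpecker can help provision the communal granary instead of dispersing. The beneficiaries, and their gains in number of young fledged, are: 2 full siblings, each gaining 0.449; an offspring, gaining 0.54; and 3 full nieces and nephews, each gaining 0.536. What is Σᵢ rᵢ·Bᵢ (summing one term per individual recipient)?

1.121

r to a full sibling = 1/2 (full sibs share both parents — two paths of length 2: r = 2·(1/2)^2 = 1/2).
r to an offspring = 0.5 (one parent–offspring link: r = (1/2)^1 = 1/2).
r to a full niece or nephew = 0.25 (full aunt/uncle↔niece/nephew: two paths of length 3 through the shared grandparent pair: r = 2·(1/2)^3 = 1/4).
Summing one r·B term per recipient: 2·0.5·0.449 + 1·0.5·0.54 + 3·0.25·0.536 = 1.121.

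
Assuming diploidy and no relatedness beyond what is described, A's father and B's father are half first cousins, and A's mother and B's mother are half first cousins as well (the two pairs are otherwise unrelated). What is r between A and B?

0.03125

Wright's path rule: contributions from independent ancestry routes add.
A and B are related in two ways: half second cousins through their fathers (r = 1/64) and half second cousins through their mothers (r = 1/64).
r = 1/64 + 1/64 = 0.03125.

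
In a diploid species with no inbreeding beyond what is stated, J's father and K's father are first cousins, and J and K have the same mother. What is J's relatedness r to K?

With two independent routes of shared ancestry, r is the sum of the two contributions.
J and K are related in two ways: second cousins through their fathers (r = 1/32) and half-sibs through their shared mother (r = 1/4).
r = 1/32 + 1/4 = 9/32 = 0.28125.

0.28125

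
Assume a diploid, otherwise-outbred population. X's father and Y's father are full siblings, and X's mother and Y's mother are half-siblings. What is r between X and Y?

0.1875

Wright's path rule: contributions from independent ancestry routes add.
X and Y are related in two ways: first cousins through their fathers (r = 1/8) and half first cousins through their mothers (r = 1/16).
r = 1/8 + 1/16 = 0.1875.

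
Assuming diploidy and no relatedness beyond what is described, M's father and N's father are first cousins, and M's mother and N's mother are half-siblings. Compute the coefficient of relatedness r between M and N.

Relatedness sums over independent paths through distinct common ancestors.
M and N are related in two ways: second cousins through their fathers (r = 1/32) and half first cousins through their mothers (r = 1/16).
r = 1/32 + 1/16 = 0.09375.

0.09375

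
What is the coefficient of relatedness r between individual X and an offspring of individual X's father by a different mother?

0.25

Each parent–offspring link contributes a factor of 1/2, and independent paths through distinct common ancestors add.
Half-sibs share one parent — one path of length 2: r = (1/2)^2 = 1/4.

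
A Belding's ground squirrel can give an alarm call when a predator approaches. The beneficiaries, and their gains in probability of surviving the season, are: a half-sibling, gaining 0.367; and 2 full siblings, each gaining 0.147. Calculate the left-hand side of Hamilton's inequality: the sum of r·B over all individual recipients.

0.23875

r to a half-sibling = 1/4 (half-sibs share one parent — one path of length 2: r = (1/2)^2 = 1/4).
r to a full sibling = 1/2 (full sibs share both parents — two paths of length 2: r = 2·(1/2)^2 = 1/2).
Summing one r·B term per recipient: 1·0.25·0.367 + 2·0.5·0.147 = 0.23875.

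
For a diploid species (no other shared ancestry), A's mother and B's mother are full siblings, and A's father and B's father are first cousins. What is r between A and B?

Relatedness sums over independent paths through distinct common ancestors.
A and B are related in two ways: first cousins through their mothers (r = 1/8) and second cousins through their fathers (r = 1/32).
r = 1/8 + 1/32 = 5/32 = 0.15625.

0.15625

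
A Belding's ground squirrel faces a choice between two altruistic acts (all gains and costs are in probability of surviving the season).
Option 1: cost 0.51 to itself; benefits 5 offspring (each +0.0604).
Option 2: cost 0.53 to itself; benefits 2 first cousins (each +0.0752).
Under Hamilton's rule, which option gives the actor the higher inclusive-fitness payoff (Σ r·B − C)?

Option 1

Option 1: r to an offspring = 0.5.
Option 1: Σ r·B − C = (5·0.5·0.0604) − 0.51 = -0.359.
Option 2: r to a first cousin = 0.125.
Option 2: Σ r·B − C = (2·0.125·0.0752) − 0.53 = -0.5112.
Option 1 has the higher net inclusive-fitness payoff.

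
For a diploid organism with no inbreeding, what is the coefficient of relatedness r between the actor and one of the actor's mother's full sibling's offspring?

0.125

Each parent–offspring link contributes a factor of 1/2, and independent paths through distinct common ancestors add.
First cousins share one grandparent pair — two paths of length 4: r = 2·(1/2)^4 = 1/8.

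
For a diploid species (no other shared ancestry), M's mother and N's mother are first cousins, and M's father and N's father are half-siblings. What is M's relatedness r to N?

Relatedness sums over independent paths through distinct common ancestors.
M and N are related in two ways: second cousins through their mothers (r = 1/32) and half first cousins through their fathers (r = 1/16).
r = 1/32 + 1/16 = 0.09375.

0.09375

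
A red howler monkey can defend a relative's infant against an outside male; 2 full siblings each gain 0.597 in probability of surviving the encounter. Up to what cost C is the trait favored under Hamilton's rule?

0.597

r to a full sibling = 1/2 (full sibs share both parents — two paths of length 2: r = 2·(1/2)^2 = 1/2).
Hamilton's rule: n·r·B > C, so the trait is favored while C < n·r·B = 2·0.5·0.597 = 0.597.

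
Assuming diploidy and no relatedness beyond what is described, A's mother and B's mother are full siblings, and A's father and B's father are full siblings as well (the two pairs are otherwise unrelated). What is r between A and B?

0.25

Wright's path rule: contributions from independent ancestry routes add.
A and B are related in two ways: first cousins through their mothers (r = 1/8) and first cousins through their fathers (r = 1/8) — i.e. double first cousins.
r = 1/8 + 1/8 = 0.25.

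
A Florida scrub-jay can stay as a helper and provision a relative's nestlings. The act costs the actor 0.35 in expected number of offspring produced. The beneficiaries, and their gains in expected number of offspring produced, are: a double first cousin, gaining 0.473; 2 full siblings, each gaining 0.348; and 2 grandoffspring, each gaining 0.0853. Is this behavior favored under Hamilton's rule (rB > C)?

Yes

Hamilton's rule: the trait is favored when the sum of r·B over every recipient exceeds the actor's cost C.
r to a double first cousin = 1/4 (double first cousins share both grandparent pairs — four paths of length 4: r = 4·(1/2)^4 = 1/4).
r to a full sibling = 1/2 (full sibs share both parents — two paths of length 2: r = 2·(1/2)^2 = 1/2).
r to a grandoffspring = 0.25 (two parent–offspring links: r = (1/2)^2 = 1/4).
Summing one r·B term per recipient: 1·0.25·0.473 + 2·0.5·0.348 + 2·0.25·0.0853 = 0.5089.
0.5089 > 0.35: the indirect benefit exceeds the cost.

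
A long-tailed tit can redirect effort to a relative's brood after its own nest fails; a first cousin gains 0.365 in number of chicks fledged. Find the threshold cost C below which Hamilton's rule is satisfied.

0.045625

r to a first cousin = 0.125 (first cousins share one grandparent pair — two paths of length 4: r = 2·(1/2)^4 = 1/8).
Hamilton's rule: n·r·B > C, so the trait is favored while C < n·r·B = 1·0.125·0.365 = 0.045625.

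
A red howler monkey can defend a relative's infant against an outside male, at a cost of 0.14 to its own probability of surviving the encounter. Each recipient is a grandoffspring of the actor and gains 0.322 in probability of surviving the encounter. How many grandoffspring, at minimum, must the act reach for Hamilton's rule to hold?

2

r to a grandoffspring = 0.25 (two parent–offspring links: r = (1/2)^2 = 1/4).
Hamilton's rule: n·r·B > C  ⇒  n > C/(r·B) = 0.14/(0.25·0.322) = 1.739.
The smallest integer exceeding 1.739 is 2.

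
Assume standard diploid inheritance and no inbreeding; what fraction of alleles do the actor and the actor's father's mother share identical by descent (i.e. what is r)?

Each parent–offspring link contributes a factor of 1/2, and independent paths through distinct common ancestors add.
Two parent–offspring links: r = (1/2)^2 = 1/4.

0.25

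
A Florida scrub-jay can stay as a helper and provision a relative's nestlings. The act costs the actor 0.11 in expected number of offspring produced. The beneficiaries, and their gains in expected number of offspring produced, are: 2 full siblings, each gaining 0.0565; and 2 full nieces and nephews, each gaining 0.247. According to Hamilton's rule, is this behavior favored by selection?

Yes

Hamilton's rule: the trait is favored when the sum of r·B over every recipient exceeds the actor's cost C.
r to a full sibling = 0.5 (full sibs share both parents — two paths of length 2: r = 2·(1/2)^2 = 1/2).
r to a full niece or nephew = 1/4 (full aunt/uncle↔niece/nephew: two paths of length 3 through the shared grandparent pair: r = 2·(1/2)^3 = 1/4).
Summing one r·B term per recipient: 2·0.5·0.0565 + 2·0.25·0.247 = 0.18.
0.18 > 0.11: the indirect benefit exceeds the cost.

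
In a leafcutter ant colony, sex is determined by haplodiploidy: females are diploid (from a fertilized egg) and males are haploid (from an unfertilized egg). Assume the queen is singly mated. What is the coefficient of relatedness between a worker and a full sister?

0.75

Haplodiploid full sisters inherit their father's entire haploid genome identically (contributing 1/2) and on average half of their mother's contribution (1/2 · 1/2 = 1/4); r = 1/2 + 1/4 = 3/4.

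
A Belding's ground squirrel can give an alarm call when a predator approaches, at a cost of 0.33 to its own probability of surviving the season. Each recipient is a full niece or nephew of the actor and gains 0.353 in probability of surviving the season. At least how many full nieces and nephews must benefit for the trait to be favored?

4

r to a full niece or nephew = 0.25 (full aunt/uncle↔niece/nephew: two paths of length 3 through the shared grandparent pair: r = 2·(1/2)^3 = 1/4).
Hamilton's rule: n·r·B > C  ⇒  n > C/(r·B) = 0.33/(0.25·0.353) = 3.739.
The smallest integer exceeding 3.739 is 4.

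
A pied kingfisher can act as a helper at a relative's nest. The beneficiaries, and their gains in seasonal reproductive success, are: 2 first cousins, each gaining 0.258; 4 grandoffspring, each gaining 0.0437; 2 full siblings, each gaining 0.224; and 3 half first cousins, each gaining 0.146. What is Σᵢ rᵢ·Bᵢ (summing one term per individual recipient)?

r to a first cousin = 1/8 (first cousins share one grandparent pair — two paths of length 4: r = 2·(1/2)^4 = 1/8).
r to a grandoffspring = 0.25 (two parent–offspring links: r = (1/2)^2 = 1/4).
r to a full sibling = 1/2 (full sibs share both parents — two paths of length 2: r = 2·(1/2)^2 = 1/2).
r to a half first cousin = 0.0625 (half first cousins share one grandparent — one path of length 4: r = (1/2)^4 = 1/16).
Summing one r·B term per recipient: 2·0.125·0.258 + 4·0.25·0.0437 + 2·0.5·0.224 + 3·0.0625·0.146 = 0.359575.

0.359575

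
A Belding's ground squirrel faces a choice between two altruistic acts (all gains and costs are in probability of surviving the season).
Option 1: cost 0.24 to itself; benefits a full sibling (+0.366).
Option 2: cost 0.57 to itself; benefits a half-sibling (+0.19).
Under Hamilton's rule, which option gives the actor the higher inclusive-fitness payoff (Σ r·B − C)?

Option 1: r to a full sibling = 0.5.
Option 1: Σ r·B − C = (1·0.5·0.366) − 0.24 = -0.057.
Option 2: r to a half-sibling = 0.25.
Option 2: Σ r·B − C = (1·0.25·0.19) − 0.57 = -0.5225.
Option 1 has the higher net inclusive-fitness payoff.

Option 1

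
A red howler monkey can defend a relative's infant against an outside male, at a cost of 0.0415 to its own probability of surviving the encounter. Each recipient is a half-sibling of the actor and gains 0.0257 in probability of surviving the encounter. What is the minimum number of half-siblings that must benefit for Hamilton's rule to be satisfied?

7

r to a half-sibling = 0.25 (half-sibs share one parent — one path of length 2: r = (1/2)^2 = 1/4).
Hamilton's rule: n·r·B > C  ⇒  n > C/(r·B) = 0.0415/(0.25·0.0257) = 6.459.
The smallest integer exceeding 6.459 is 7.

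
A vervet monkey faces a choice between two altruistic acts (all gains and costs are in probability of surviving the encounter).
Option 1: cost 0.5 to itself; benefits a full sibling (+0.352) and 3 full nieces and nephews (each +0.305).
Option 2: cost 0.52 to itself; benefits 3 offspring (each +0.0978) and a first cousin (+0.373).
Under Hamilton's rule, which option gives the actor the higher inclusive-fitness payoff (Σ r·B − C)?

Option 1: r to a full sibling = 0.5.
Option 1: r to a full niece or nephew = 0.25.
Option 1: Σ r·B − C = (1·0.5·0.352 + 3·0.25·0.305) − 0.5 = -0.09525.
Option 2: r to an offspring = 0.5.
Option 2: r to a first cousin = 0.125.
Option 2: Σ r·B − C = (3·0.5·0.0978 + 1·0.125·0.373) − 0.52 = -0.326675.
Option 1 has the higher net inclusive-fitness payoff.

Option 1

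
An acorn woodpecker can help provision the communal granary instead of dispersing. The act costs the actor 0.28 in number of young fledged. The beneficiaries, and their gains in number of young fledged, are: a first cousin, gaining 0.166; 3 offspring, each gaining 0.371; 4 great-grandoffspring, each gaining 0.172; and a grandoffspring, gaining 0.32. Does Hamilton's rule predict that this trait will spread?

Hamilton's rule: the trait is favored when the sum of r·B over every recipient exceeds the actor's cost C.
r to a first cousin = 0.125 (first cousins share one grandparent pair — two paths of length 4: r = 2·(1/2)^4 = 1/8).
r to an offspring = 0.5 (one parent–offspring link: r = (1/2)^1 = 1/2).
r to a great-grandoffspring = 1/8 (three parent–offspring links: r = (1/2)^3 = 1/8).
r to a grandoffspring = 1/4 (two parent–offspring links: r = (1/2)^2 = 1/4).
Summing one r·B term per recipient: 1·0.125·0.166 + 3·0.5·0.371 + 4·0.125·0.172 + 1·0.25·0.32 = 0.74325.
0.74325 > 0.28: the indirect benefit exceeds the cost.

Yes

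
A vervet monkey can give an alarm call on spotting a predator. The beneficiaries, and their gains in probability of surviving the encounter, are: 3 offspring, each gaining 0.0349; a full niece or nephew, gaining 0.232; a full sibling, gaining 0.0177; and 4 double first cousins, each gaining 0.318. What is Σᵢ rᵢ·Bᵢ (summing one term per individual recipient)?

r to an offspring = 0.5 (one parent–offspring link: r = (1/2)^1 = 1/2).
r to a full niece or nephew = 1/4 (full aunt/uncle↔niece/nephew: two paths of length 3 through the shared grandparent pair: r = 2·(1/2)^3 = 1/4).
r to a full sibling = 1/2 (full sibs share both parents — two paths of length 2: r = 2·(1/2)^2 = 1/2).
r to a double first cousin = 0.25 (double first cousins share both grandparent pairs — four paths of length 4: r = 4·(1/2)^4 = 1/4).
Summing one r·B term per recipient: 3·0.5·0.0349 + 1·0.25·0.232 + 1·0.5·0.0177 + 4·0.25·0.318 = 0.4372.

0.4372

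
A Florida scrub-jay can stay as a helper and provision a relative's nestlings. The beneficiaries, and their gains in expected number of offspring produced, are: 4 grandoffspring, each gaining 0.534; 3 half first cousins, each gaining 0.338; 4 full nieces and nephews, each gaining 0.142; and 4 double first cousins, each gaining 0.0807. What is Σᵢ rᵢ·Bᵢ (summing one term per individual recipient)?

r to a grandoffspring = 0.25 (two parent–offspring links: r = (1/2)^2 = 1/4).
r to a half first cousin = 0.0625 (half first cousins share one grandparent — one path of length 4: r = (1/2)^4 = 1/16).
r to a full niece or nephew = 1/4 (full aunt/uncle↔niece/nephew: two paths of length 3 through the shared grandparent pair: r = 2·(1/2)^3 = 1/4).
r to a double first cousin = 0.25 (double first cousins share both grandparent pairs — four paths of length 4: r = 4·(1/2)^4 = 1/4).
Summing one r·B term per recipient: 4·0.25·0.534 + 3·0.0625·0.338 + 4·0.25·0.142 + 4·0.25·0.0807 = 0.820075.

0.820075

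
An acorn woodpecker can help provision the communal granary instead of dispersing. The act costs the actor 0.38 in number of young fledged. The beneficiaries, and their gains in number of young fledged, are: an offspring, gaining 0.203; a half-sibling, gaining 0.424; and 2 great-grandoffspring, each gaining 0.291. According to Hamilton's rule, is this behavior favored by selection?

Hamilton's rule: the trait is favored when the sum of r·B over every recipient exceeds the actor's cost C.
r to an offspring = 0.5 (one parent–offspring link: r = (1/2)^1 = 1/2).
r to a half-sibling = 1/4 (half-sibs share one parent — one path of length 2: r = (1/2)^2 = 1/4).
r to a great-grandoffspring = 0.125 (three parent–offspring links: r = (1/2)^3 = 1/8).
Summing one r·B term per recipient: 1·0.5·0.203 + 1·0.25·0.424 + 2·0.125·0.291 = 0.28025.
0.28025 < 0.38: the indirect benefit is less than the cost.

No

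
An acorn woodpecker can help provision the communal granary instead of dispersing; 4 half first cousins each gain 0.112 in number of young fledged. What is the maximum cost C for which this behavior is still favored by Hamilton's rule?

0.028

r to a half first cousin = 1/16 (half first cousins share one grandparent — one path of length 4: r = (1/2)^4 = 1/16).
Hamilton's rule: n·r·B > C, so the trait is favored while C < n·r·B = 4·0.0625·0.112 = 0.028.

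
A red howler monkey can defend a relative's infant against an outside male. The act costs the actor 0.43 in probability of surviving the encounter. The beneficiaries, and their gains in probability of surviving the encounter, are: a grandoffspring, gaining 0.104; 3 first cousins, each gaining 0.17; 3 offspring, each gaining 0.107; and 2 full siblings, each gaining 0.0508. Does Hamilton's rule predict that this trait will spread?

Hamilton's rule: the trait is favored when the sum of r·B over every recipient exceeds the actor's cost C.
r to a grandoffspring = 1/4 (two parent–offspring links: r = (1/2)^2 = 1/4).
r to a first cousin = 1/8 (first cousins share one grandparent pair — two paths of length 4: r = 2·(1/2)^4 = 1/8).
r to an offspring = 0.5 (one parent–offspring link: r = (1/2)^1 = 1/2).
r to a full sibling = 1/2 (full sibs share both parents — two paths of length 2: r = 2·(1/2)^2 = 1/2).
Summing one r·B term per recipient: 1·0.25·0.104 + 3·0.125·0.17 + 3·0.5·0.107 + 2·0.5·0.0508 = 0.30105.
0.30105 < 0.43: the indirect benefit is less than the cost.

No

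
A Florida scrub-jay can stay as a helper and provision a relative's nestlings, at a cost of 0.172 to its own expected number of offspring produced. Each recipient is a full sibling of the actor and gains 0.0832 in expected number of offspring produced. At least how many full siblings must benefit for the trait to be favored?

r to a full sibling = 1/2 (full sibs share both parents — two paths of length 2: r = 2·(1/2)^2 = 1/2).
Hamilton's rule: n·r·B > C  ⇒  n > C/(r·B) = 0.172/(0.5·0.0832) = 4.135.
The smallest integer exceeding 4.135 is 5.

5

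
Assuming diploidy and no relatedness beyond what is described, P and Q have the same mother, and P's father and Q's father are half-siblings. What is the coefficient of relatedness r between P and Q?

0.3125

Relatedness sums over independent paths through distinct common ancestors.
P and Q are related in two ways: half-sibs through their shared mother (r = 1/4) and half first cousins through their fathers (r = 1/16).
r = 1/4 + 1/16 = 0.3125.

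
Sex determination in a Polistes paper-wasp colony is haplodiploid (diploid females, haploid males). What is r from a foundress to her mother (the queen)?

0.5

One meiotic link between diploid queen and diploid daughter: r = 1/2.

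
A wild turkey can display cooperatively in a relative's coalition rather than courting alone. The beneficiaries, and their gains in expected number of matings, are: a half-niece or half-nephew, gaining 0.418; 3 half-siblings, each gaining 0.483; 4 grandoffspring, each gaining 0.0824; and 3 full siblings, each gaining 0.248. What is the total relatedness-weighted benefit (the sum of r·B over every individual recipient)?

0.8689

r to a half-niece or half-nephew = 1/8 (half-aunt/uncle↔niece/nephew: one path of length 3: r = (1/2)^3 = 1/8).
r to a half-sibling = 0.25 (half-sibs share one parent — one path of length 2: r = (1/2)^2 = 1/4).
r to a grandoffspring = 0.25 (two parent–offspring links: r = (1/2)^2 = 1/4).
r to a full sibling = 1/2 (full sibs share both parents — two paths of length 2: r = 2·(1/2)^2 = 1/2).
Summing one r·B term per recipient: 1·0.125·0.418 + 3·0.25·0.483 + 4·0.25·0.0824 + 3·0.5·0.248 = 0.8689.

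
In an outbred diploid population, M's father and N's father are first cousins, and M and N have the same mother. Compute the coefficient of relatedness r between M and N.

0.28125

Independent pedigree routes through distinct common ancestors add.
M and N are related in two ways: second cousins through their fathers (r = 1/32) and half-sibs through their shared mother (r = 1/4).
r = 1/32 + 1/4 = 0.28125.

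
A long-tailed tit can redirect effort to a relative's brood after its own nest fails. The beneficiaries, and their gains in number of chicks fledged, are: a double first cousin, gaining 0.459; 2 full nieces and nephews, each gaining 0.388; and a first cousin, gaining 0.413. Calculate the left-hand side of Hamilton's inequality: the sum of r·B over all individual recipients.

0.360375

r to a double first cousin = 0.25 (double first cousins share both grandparent pairs — four paths of length 4: r = 4·(1/2)^4 = 1/4).
r to a full niece or nephew = 0.25 (full aunt/uncle↔niece/nephew: two paths of length 3 through the shared grandparent pair: r = 2·(1/2)^3 = 1/4).
r to a first cousin = 0.125 (first cousins share one grandparent pair — two paths of length 4: r = 2·(1/2)^4 = 1/8).
Summing one r·B term per recipient: 1·0.25·0.459 + 2·0.25·0.388 + 1·0.125·0.413 = 0.360375.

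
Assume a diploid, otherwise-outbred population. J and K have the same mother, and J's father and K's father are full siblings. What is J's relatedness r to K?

0.375

Wright's path rule: contributions from independent ancestry routes add.
J and K are related in two ways: half-sibs through their shared mother (r = 1/4) and first cousins through their fathers (r = 1/8).
r = 1/4 + 1/8 = 3/8 = 0.375.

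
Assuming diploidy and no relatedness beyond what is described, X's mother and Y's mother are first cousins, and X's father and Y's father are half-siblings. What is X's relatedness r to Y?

0.09375

With two independent routes of shared ancestry, r is the sum of the two contributions.
X and Y are related in two ways: second cousins through their mothers (r = 1/32) and half first cousins through their fathers (r = 1/16).
r = 1/32 + 1/16 = 3/32 = 0.09375.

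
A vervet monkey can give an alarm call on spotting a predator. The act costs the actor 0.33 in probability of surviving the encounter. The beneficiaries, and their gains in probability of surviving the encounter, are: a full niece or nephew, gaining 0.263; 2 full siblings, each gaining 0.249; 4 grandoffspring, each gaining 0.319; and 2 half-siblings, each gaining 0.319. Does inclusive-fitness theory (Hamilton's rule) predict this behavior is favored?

Hamilton's rule: the trait is favored when the sum of r·B over every recipient exceeds the actor's cost C.
r to a full niece or nephew = 1/4 (full aunt/uncle↔niece/nephew: two paths of length 3 through the shared grandparent pair: r = 2·(1/2)^3 = 1/4).
r to a full sibling = 1/2 (full sibs share both parents — two paths of length 2: r = 2·(1/2)^2 = 1/2).
r to a grandoffspring = 1/4 (two parent–offspring links: r = (1/2)^2 = 1/4).
r to a half-sibling = 0.25 (half-sibs share one parent — one path of length 2: r = (1/2)^2 = 1/4).
Summing one r·B term per recipient: 1·0.25·0.263 + 2·0.5·0.249 + 4·0.25·0.319 + 2·0.25·0.319 = 0.79325.
0.79325 > 0.33: the indirect benefit exceeds the cost.

Yes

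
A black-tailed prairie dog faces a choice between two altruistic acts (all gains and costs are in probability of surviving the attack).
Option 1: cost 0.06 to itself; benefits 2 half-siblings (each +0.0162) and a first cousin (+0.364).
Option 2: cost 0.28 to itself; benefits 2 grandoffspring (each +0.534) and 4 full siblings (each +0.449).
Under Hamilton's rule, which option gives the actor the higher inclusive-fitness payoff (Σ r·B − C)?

Option 2

Option 1: r to a half-sibling = 0.25.
Option 1: r to a first cousin = 0.125.
Option 1: Σ r·B − C = (2·0.25·0.0162 + 1·0.125·0.364) − 0.06 = -0.0064.
Option 2: r to a grandoffspring = 0.25.
Option 2: r to a full sibling = 0.5.
Option 2: Σ r·B − C = (2·0.25·0.534 + 4·0.5·0.449) − 0.28 = 0.885.
Option 2 has the higher net inclusive-fitness payoff.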